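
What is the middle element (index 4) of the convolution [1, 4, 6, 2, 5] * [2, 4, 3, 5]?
Use y[k] = Σ_i a[i]·b[k-i] at k=4. y[4] = 4×5 + 6×3 + 2×4 + 5×2 = 56

56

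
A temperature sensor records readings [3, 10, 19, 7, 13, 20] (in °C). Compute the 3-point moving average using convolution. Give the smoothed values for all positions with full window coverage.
3-point moving average kernel = [1, 1, 1]. Apply in 'valid' mode (full window coverage): avg[0] = (3 + 10 + 19) / 3 = 10.67; avg[1] = (10 + 19 + 7) / 3 = 12.0; avg[2] = (19 + 7 + 13) / 3 = 13.0; avg[3] = (7 + 13 + 20) / 3 = 13.33. Smoothed values: [10.67, 12.0, 13.0, 13.33]

[10.67, 12.0, 13.0, 13.33]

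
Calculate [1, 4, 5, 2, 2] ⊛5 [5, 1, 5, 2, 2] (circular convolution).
Use y[k] = Σ_j a[j]·b[(k-j) mod 5]. y[0] = 1×5 + 4×2 + 5×2 + 2×5 + 2×1 = 35; y[1] = 1×1 + 4×5 + 5×2 + 2×2 + 2×5 = 45; y[2] = 1×5 + 4×1 + 5×5 + 2×2 + 2×2 = 42; y[3] = 1×2 + 4×5 + 5×1 + 2×5 + 2×2 = 41; y[4] = 1×2 + 4×2 + 5×5 + 2×1 + 2×5 = 47. Result: [35, 45, 42, 41, 47]

[35, 45, 42, 41, 47]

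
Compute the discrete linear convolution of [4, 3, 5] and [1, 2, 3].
y[0] = 4×1 = 4; y[1] = 4×2 + 3×1 = 11; y[2] = 4×3 + 3×2 + 5×1 = 23; y[3] = 3×3 + 5×2 = 19; y[4] = 5×3 = 15

[4, 11, 23, 19, 15]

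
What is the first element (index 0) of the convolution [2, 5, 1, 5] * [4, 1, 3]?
Use y[k] = Σ_i a[i]·b[k-i] at k=0. y[0] = 2×4 = 8

8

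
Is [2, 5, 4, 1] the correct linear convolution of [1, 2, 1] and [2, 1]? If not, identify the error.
Recompute linear convolution of [1, 2, 1] and [2, 1]: y[0] = 1×2 = 2; y[1] = 1×1 + 2×2 = 5; y[2] = 2×1 + 1×2 = 4; y[3] = 1×1 = 1 → [2, 5, 4, 1]. Given [2, 5, 4, 1] matches, so answer: Yes

Yes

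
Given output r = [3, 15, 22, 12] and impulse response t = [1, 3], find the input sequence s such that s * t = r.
Deconvolve r=[3, 15, 22, 12] by t=[1, 3]. Since t[0]=1, solve forward: s[0] = r[0] / 1 = 3; s[1] = (r[1] - 3×3) / 1 = 6; s[2] = (r[2] - 6×3) / 1 = 4. So s = [3, 6, 4]. Check by forward convolution: r[0] = 3×1 = 3; r[1] = 3×3 + 6×1 = 15; r[2] = 6×3 + 4×1 = 22; r[3] = 4×3 = 12

[3, 6, 4]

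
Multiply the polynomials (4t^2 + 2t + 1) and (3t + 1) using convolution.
Ascending coefficients: a = [1, 2, 4], b = [1, 3]. c[0] = 1×1 = 1; c[1] = 1×3 + 2×1 = 5; c[2] = 2×3 + 4×1 = 10; c[3] = 4×3 = 12. Result coefficients: [1, 5, 10, 12] → 12t^3 + 10t^2 + 5t + 1

12t^3 + 10t^2 + 5t + 1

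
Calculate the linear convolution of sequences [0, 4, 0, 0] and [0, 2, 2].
y[0] = 0×0 = 0; y[1] = 0×2 + 4×0 = 0; y[2] = 0×2 + 4×2 + 0×0 = 8; y[3] = 4×2 + 0×2 + 0×0 = 8; y[4] = 0×2 + 0×2 = 0; y[5] = 0×2 = 0

[0, 0, 8, 8, 0, 0]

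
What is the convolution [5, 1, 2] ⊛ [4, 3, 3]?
y[0] = 5×4 = 20; y[1] = 5×3 + 1×4 = 19; y[2] = 5×3 + 1×3 + 2×4 = 26; y[3] = 1×3 + 2×3 = 9; y[4] = 2×3 = 6

[20, 19, 26, 9, 6]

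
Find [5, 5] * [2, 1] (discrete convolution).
y[0] = 5×2 = 10; y[1] = 5×1 + 5×2 = 15; y[2] = 5×1 = 5

[10, 15, 5]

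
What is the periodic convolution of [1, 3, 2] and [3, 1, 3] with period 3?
Use y[k] = Σ_j f[j]·g[(k-j) mod 3]. y[0] = 1×3 + 3×3 + 2×1 = 14; y[1] = 1×1 + 3×3 + 2×3 = 16; y[2] = 1×3 + 3×1 + 2×3 = 12. Result: [14, 16, 12]

[14, 16, 12]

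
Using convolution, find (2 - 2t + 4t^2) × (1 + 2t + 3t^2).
Ascending coefficients: a = [2, -2, 4], b = [1, 2, 3]. c[0] = 2×1 = 2; c[1] = 2×2 + -2×1 = 2; c[2] = 2×3 + -2×2 + 4×1 = 6; c[3] = -2×3 + 4×2 = 2; c[4] = 4×3 = 12. Result coefficients: [2, 2, 6, 2, 12] → 2 + 2t + 6t^2 + 2t^3 + 12t^4

2 + 2t + 6t^2 + 2t^3 + 12t^4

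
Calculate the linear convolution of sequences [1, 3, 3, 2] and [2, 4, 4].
y[0] = 1×2 = 2; y[1] = 1×4 + 3×2 = 10; y[2] = 1×4 + 3×4 + 3×2 = 22; y[3] = 3×4 + 3×4 + 2×2 = 28; y[4] = 3×4 + 2×4 = 20; y[5] = 2×4 = 8

[2, 10, 22, 28, 20, 8]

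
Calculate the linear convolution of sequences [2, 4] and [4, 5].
y[0] = 2×4 = 8; y[1] = 2×5 + 4×4 = 26; y[2] = 4×5 = 20

[8, 26, 20]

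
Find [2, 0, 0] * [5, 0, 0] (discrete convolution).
y[0] = 2×5 = 10; y[1] = 2×0 + 0×5 = 0; y[2] = 2×0 + 0×0 + 0×5 = 0; y[3] = 0×0 + 0×0 = 0; y[4] = 0×0 = 0

[10, 0, 0, 0, 0]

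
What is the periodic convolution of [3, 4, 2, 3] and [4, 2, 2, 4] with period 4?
Use y[k] = Σ_j u[j]·v[(k-j) mod 4]. y[0] = 3×4 + 4×4 + 2×2 + 3×2 = 38; y[1] = 3×2 + 4×4 + 2×4 + 3×2 = 36; y[2] = 3×2 + 4×2 + 2×4 + 3×4 = 34; y[3] = 3×4 + 4×2 + 2×2 + 3×4 = 36. Result: [38, 36, 34, 36]

[38, 36, 34, 36]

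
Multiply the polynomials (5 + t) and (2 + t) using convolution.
Ascending coefficients: a = [5, 1], b = [2, 1]. c[0] = 5×2 = 10; c[1] = 5×1 + 1×2 = 7; c[2] = 1×1 = 1. Result coefficients: [10, 7, 1] → 10 + 7t + t^2

10 + 7t + t^2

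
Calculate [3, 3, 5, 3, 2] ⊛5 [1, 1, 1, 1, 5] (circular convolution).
Use y[k] = Σ_j x[j]·h[(k-j) mod 5]. y[0] = 3×1 + 3×5 + 5×1 + 3×1 + 2×1 = 28; y[1] = 3×1 + 3×1 + 5×5 + 3×1 + 2×1 = 36; y[2] = 3×1 + 3×1 + 5×1 + 3×5 + 2×1 = 28; y[3] = 3×1 + 3×1 + 5×1 + 3×1 + 2×5 = 24; y[4] = 3×5 + 3×1 + 5×1 + 3×1 + 2×1 = 28. Result: [28, 36, 28, 24, 28]

[28, 36, 28, 24, 28]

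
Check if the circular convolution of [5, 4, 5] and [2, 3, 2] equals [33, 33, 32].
Recompute circular convolution of [5, 4, 5] and [2, 3, 2]: y[0] = 5×2 + 4×2 + 5×3 = 33; y[1] = 5×3 + 4×2 + 5×2 = 33; y[2] = 5×2 + 4×3 + 5×2 = 32 → [33, 33, 32]. Given [33, 33, 32] matches, so answer: Yes

Yes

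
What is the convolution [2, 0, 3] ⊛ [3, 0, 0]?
y[0] = 2×3 = 6; y[1] = 2×0 + 0×3 = 0; y[2] = 2×0 + 0×0 + 3×3 = 9; y[3] = 0×0 + 3×0 = 0; y[4] = 3×0 = 0

[6, 0, 9, 0, 0]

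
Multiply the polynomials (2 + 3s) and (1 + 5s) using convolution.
Ascending coefficients: a = [2, 3], b = [1, 5]. c[0] = 2×1 = 2; c[1] = 2×5 + 3×1 = 13; c[2] = 3×5 = 15. Result coefficients: [2, 13, 15] → 2 + 13s + 15s^2

2 + 13s + 15s^2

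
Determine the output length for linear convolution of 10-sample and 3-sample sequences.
Linear/full convolution length: m + n - 1 = 10 + 3 - 1 = 12

12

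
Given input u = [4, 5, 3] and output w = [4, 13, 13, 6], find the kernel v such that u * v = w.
Output length 4 = len(u) + len(v) - 1 ⇒ len(v) = 2. Solve v forward using v[k] = (w[k] - Σ_{i≥1} u[i]·v[k-i]) / u[0]: v[0] = w[0] / u[0] = 4 / 4 = 1; v[1] = (w[1] - 5×1) / u[0] = (13 - 5×1) / 4 = 2. So v = [1, 2]. Forward-check [4, 5, 3] * [1, 2]: w[0] = 4×1 = 4; w[1] = 4×2 + 5×1 = 13; w[2] = 5×2 + 3×1 = 13; w[3] = 3×2 = 6 → [4, 13, 13, 6] ✓

[1, 2]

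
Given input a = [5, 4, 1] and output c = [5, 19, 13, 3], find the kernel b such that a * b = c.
Output length 4 = len(a) + len(b) - 1 ⇒ len(b) = 2. Solve b forward using b[k] = (c[k] - Σ_{i≥1} a[i]·b[k-i]) / a[0]: b[0] = c[0] / a[0] = 5 / 5 = 1; b[1] = (c[1] - 4×1) / a[0] = (19 - 4×1) / 5 = 3. So b = [1, 3]. Forward-check [5, 4, 1] * [1, 3]: c[0] = 5×1 = 5; c[1] = 5×3 + 4×1 = 19; c[2] = 4×3 + 1×1 = 13; c[3] = 1×3 = 3 → [5, 19, 13, 3] ✓

[1, 3]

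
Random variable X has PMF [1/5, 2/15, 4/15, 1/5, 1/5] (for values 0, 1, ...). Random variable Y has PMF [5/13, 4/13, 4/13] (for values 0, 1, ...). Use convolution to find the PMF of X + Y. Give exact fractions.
P(X+Y=k) = Σ_i P(X=i)·P(Y=k-i) — a convolution of [1/5, 2/15, 4/15, 1/5, 1/5] and [5/13, 4/13, 4/13]. P(X+Y=0) = (1/5)×(5/13) = 1/13; P(X+Y=1) = (1/5)×(4/13) + (2/15)×(5/13) = 4/65 + 2/39 = 22/195; P(X+Y=2) = (1/5)×(4/13) + (2/15)×(4/13) + (4/15)×(5/13) = 4/65 + 8/195 + 4/39 = 8/39; P(X+Y=3) = (2/15)×(4/13) + (4/15)×(4/13) + (1/5)×(5/13) = 8/195 + 16/195 + 1/13 = 1/5; P(X+Y=4) = (4/15)×(4/13) + (1/5)×(4/13) + (1/5)×(5/13) = 16/195 + 4/65 + 1/13 = 43/195; P(X+Y=5) = (1/5)×(4/13) + (1/5)×(4/13) = 4/65 + 4/65 = 8/65; P(X+Y=6) = (1/5)×(4/13) = 4/65. PMF: [1/13, 22/195, 8/39, 1/5, 43/195, 8/65, 4/65] (sums to 1 ✓)

[1/13, 22/195, 8/39, 1/5, 43/195, 8/65, 4/65]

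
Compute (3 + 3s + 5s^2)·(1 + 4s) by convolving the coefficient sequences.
Ascending coefficients: a = [3, 3, 5], b = [1, 4]. c[0] = 3×1 = 3; c[1] = 3×4 + 3×1 = 15; c[2] = 3×4 + 5×1 = 17; c[3] = 5×4 = 20. Result coefficients: [3, 15, 17, 20] → 3 + 15s + 17s^2 + 20s^3

3 + 15s + 17s^2 + 20s^3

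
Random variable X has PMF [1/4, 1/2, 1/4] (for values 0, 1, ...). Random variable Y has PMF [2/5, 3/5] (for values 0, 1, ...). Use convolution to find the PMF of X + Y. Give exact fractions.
P(X+Y=k) = Σ_i P(X=i)·P(Y=k-i) — a convolution of [1/4, 1/2, 1/4] and [2/5, 3/5]. P(X+Y=0) = (1/4)×(2/5) = 1/10; P(X+Y=1) = (1/4)×(3/5) + (1/2)×(2/5) = 3/20 + 1/5 = 7/20; P(X+Y=2) = (1/2)×(3/5) + (1/4)×(2/5) = 3/10 + 1/10 = 2/5; P(X+Y=3) = (1/4)×(3/5) = 3/20. PMF: [1/10, 7/20, 2/5, 3/20] (sums to 1 ✓)

[1/10, 7/20, 2/5, 3/20]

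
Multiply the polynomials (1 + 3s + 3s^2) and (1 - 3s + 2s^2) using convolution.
Ascending coefficients: a = [1, 3, 3], b = [1, -3, 2]. c[0] = 1×1 = 1; c[1] = 1×-3 + 3×1 = 0; c[2] = 1×2 + 3×-3 + 3×1 = -4; c[3] = 3×2 + 3×-3 = -3; c[4] = 3×2 = 6. Result coefficients: [1, 0, -4, -3, 6] → 1 - 4s^2 - 3s^3 + 6s^4

1 - 4s^2 - 3s^3 + 6s^4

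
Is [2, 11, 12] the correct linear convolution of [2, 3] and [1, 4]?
Recompute linear convolution of [2, 3] and [1, 4]: y[0] = 2×1 = 2; y[1] = 2×4 + 3×1 = 11; y[2] = 3×4 = 12 → [2, 11, 12]. Given [2, 11, 12] matches, so answer: Yes

Yes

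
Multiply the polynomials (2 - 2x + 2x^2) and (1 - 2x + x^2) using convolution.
Ascending coefficients: a = [2, -2, 2], b = [1, -2, 1]. c[0] = 2×1 = 2; c[1] = 2×-2 + -2×1 = -6; c[2] = 2×1 + -2×-2 + 2×1 = 8; c[3] = -2×1 + 2×-2 = -6; c[4] = 2×1 = 2. Result coefficients: [2, -6, 8, -6, 2] → 2 - 6x + 8x^2 - 6x^3 + 2x^4

2 - 6x + 8x^2 - 6x^3 + 2x^4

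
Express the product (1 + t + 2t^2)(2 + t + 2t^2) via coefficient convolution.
Ascending coefficients: a = [1, 1, 2], b = [2, 1, 2]. c[0] = 1×2 = 2; c[1] = 1×1 + 1×2 = 3; c[2] = 1×2 + 1×1 + 2×2 = 7; c[3] = 1×2 + 2×1 = 4; c[4] = 2×2 = 4. Result coefficients: [2, 3, 7, 4, 4] → 2 + 3t + 7t^2 + 4t^3 + 4t^4

2 + 3t + 7t^2 + 4t^3 + 4t^4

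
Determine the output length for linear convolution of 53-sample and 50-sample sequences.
Linear/full convolution length: m + n - 1 = 53 + 50 - 1 = 102

102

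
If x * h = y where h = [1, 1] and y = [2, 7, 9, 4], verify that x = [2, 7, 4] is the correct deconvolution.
Forward-compute [2, 7, 4] * [1, 1]: y[0] = 2×1 = 2; y[1] = 2×1 + 7×1 = 9; y[2] = 7×1 + 4×1 = 11; y[3] = 4×1 = 4 → [2, 9, 11, 4]. Does not match given y = [2, 7, 9, 4].

Not verified. [2, 7, 4] * [1, 1] = [2, 9, 11, 4], which differs from [2, 7, 9, 4] at index 1.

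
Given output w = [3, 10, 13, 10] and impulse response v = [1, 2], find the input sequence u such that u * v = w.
Deconvolve w=[3, 10, 13, 10] by v=[1, 2]. Since v[0]=1, solve forward: u[0] = w[0] / 1 = 3; u[1] = (w[1] - 3×2) / 1 = 4; u[2] = (w[2] - 4×2) / 1 = 5. So u = [3, 4, 5]. Check by forward convolution: w[0] = 3×1 = 3; w[1] = 3×2 + 4×1 = 10; w[2] = 4×2 + 5×1 = 13; w[3] = 5×2 = 10

[3, 4, 5]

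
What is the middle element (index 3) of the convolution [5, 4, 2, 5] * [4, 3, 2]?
Use y[k] = Σ_i a[i]·b[k-i] at k=3. y[3] = 4×2 + 2×3 + 5×4 = 34

34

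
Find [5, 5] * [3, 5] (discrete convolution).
y[0] = 5×3 = 15; y[1] = 5×5 + 5×3 = 40; y[2] = 5×5 = 25

[15, 40, 25]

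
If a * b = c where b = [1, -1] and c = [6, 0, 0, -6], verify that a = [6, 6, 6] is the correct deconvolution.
Forward-compute [6, 6, 6] * [1, -1]: c[0] = 6×1 = 6; c[1] = 6×-1 + 6×1 = 0; c[2] = 6×-1 + 6×1 = 0; c[3] = 6×-1 = -6 → [6, 0, 0, -6]. Matches given c = [6, 0, 0, -6], so verified.

Verified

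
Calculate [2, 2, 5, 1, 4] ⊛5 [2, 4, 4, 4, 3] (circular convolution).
Use y[k] = Σ_j a[j]·b[(k-j) mod 5]. y[0] = 2×2 + 2×3 + 5×4 + 1×4 + 4×4 = 50; y[1] = 2×4 + 2×2 + 5×3 + 1×4 + 4×4 = 47; y[2] = 2×4 + 2×4 + 5×2 + 1×3 + 4×4 = 45; y[3] = 2×4 + 2×4 + 5×4 + 1×2 + 4×3 = 50; y[4] = 2×3 + 2×4 + 5×4 + 1×4 + 4×2 = 46. Result: [50, 47, 45, 50, 46]

[50, 47, 45, 50, 46]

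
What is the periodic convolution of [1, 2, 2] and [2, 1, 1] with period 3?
Use y[k] = Σ_j a[j]·b[(k-j) mod 3]. y[0] = 1×2 + 2×1 + 2×1 = 6; y[1] = 1×1 + 2×2 + 2×1 = 7; y[2] = 1×1 + 2×1 + 2×2 = 7. Result: [6, 7, 7]

[6, 7, 7]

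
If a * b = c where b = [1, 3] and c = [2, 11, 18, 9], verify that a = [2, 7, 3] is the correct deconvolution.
Forward-compute [2, 7, 3] * [1, 3]: c[0] = 2×1 = 2; c[1] = 2×3 + 7×1 = 13; c[2] = 7×3 + 3×1 = 24; c[3] = 3×3 = 9 → [2, 13, 24, 9]. Does not match given c = [2, 11, 18, 9].

Not verified. [2, 7, 3] * [1, 3] = [2, 13, 24, 9], which differs from [2, 11, 18, 9] at index 1.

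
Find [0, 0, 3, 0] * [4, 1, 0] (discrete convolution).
y[0] = 0×4 = 0; y[1] = 0×1 + 0×4 = 0; y[2] = 0×0 + 0×1 + 3×4 = 12; y[3] = 0×0 + 3×1 + 0×4 = 3; y[4] = 3×0 + 0×1 = 0; y[5] = 0×0 = 0

[0, 0, 12, 3, 0, 0]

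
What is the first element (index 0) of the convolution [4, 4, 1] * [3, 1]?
Use y[k] = Σ_i a[i]·b[k-i] at k=0. y[0] = 4×3 = 12

12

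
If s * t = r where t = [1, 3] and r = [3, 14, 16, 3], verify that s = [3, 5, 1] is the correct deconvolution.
Forward-compute [3, 5, 1] * [1, 3]: r[0] = 3×1 = 3; r[1] = 3×3 + 5×1 = 14; r[2] = 5×3 + 1×1 = 16; r[3] = 1×3 = 3 → [3, 14, 16, 3]. Matches given r = [3, 14, 16, 3], so verified.

Verified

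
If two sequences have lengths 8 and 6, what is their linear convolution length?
Linear/full convolution length: m + n - 1 = 8 + 6 - 1 = 13

13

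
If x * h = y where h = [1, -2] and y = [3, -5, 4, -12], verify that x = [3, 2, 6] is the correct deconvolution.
Forward-compute [3, 2, 6] * [1, -2]: y[0] = 3×1 = 3; y[1] = 3×-2 + 2×1 = -4; y[2] = 2×-2 + 6×1 = 2; y[3] = 6×-2 = -12 → [3, -4, 2, -12]. Does not match given y = [3, -5, 4, -12].

Not verified. [3, 2, 6] * [1, -2] = [3, -4, 2, -12], which differs from [3, -5, 4, -12] at index 1.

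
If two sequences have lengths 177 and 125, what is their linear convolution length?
Linear/full convolution length: m + n - 1 = 177 + 125 - 1 = 301

301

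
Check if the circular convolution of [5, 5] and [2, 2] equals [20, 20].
Recompute circular convolution of [5, 5] and [2, 2]: y[0] = 5×2 + 5×2 = 20; y[1] = 5×2 + 5×2 = 20 → [20, 20]. Given [20, 20] matches, so answer: Yes

Yes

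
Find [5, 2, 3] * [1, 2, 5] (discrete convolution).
y[0] = 5×1 = 5; y[1] = 5×2 + 2×1 = 12; y[2] = 5×5 + 2×2 + 3×1 = 32; y[3] = 2×5 + 3×2 = 16; y[4] = 3×5 = 15

[5, 12, 32, 16, 15]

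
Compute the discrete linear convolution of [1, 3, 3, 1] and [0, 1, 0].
y[0] = 1×0 = 0; y[1] = 1×1 + 3×0 = 1; y[2] = 1×0 + 3×1 + 3×0 = 3; y[3] = 3×0 + 3×1 + 1×0 = 3; y[4] = 3×0 + 1×1 = 1; y[5] = 1×0 = 0

[0, 1, 3, 3, 1, 0]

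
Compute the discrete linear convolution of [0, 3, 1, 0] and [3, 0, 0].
y[0] = 0×3 = 0; y[1] = 0×0 + 3×3 = 9; y[2] = 0×0 + 3×0 + 1×3 = 3; y[3] = 3×0 + 1×0 + 0×3 = 0; y[4] = 1×0 + 0×0 = 0; y[5] = 0×0 = 0

[0, 9, 3, 0, 0, 0]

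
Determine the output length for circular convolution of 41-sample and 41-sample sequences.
Circular convolution (zero-padding the shorter input) has length max(m, n) = max(41, 41) = 41

41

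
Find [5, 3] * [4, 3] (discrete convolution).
y[0] = 5×4 = 20; y[1] = 5×3 + 3×4 = 27; y[2] = 3×3 = 9

[20, 27, 9]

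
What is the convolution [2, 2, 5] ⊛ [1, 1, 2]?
y[0] = 2×1 = 2; y[1] = 2×1 + 2×1 = 4; y[2] = 2×2 + 2×1 + 5×1 = 11; y[3] = 2×2 + 5×1 = 9; y[4] = 5×2 = 10

[2, 4, 11, 9, 10]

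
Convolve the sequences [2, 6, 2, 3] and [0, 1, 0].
y[0] = 2×0 = 0; y[1] = 2×1 + 6×0 = 2; y[2] = 2×0 + 6×1 + 2×0 = 6; y[3] = 6×0 + 2×1 + 3×0 = 2; y[4] = 2×0 + 3×1 = 3; y[5] = 3×0 = 0

[0, 2, 6, 2, 3, 0]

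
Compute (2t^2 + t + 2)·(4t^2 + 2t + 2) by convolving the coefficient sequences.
Ascending coefficients: a = [2, 1, 2], b = [2, 2, 4]. c[0] = 2×2 = 4; c[1] = 2×2 + 1×2 = 6; c[2] = 2×4 + 1×2 + 2×2 = 14; c[3] = 1×4 + 2×2 = 8; c[4] = 2×4 = 8. Result coefficients: [4, 6, 14, 8, 8] → 8t^4 + 8t^3 + 14t^2 + 6t + 4

8t^4 + 8t^3 + 14t^2 + 6t + 4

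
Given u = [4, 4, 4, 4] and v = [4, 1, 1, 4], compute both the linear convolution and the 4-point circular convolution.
Linear: y_lin[0] = 4×4 = 16; y_lin[1] = 4×1 + 4×4 = 20; y_lin[2] = 4×1 + 4×1 + 4×4 = 24; y_lin[3] = 4×4 + 4×1 + 4×1 + 4×4 = 40; y_lin[4] = 4×4 + 4×1 + 4×1 = 24; y_lin[5] = 4×4 + 4×1 = 20; y_lin[6] = 4×4 = 16 → [16, 20, 24, 40, 24, 20, 16]. Circular (length 4): y[0] = 4×4 + 4×4 + 4×1 + 4×1 = 40; y[1] = 4×1 + 4×4 + 4×4 + 4×1 = 40; y[2] = 4×1 + 4×1 + 4×4 + 4×4 = 40; y[3] = 4×4 + 4×1 + 4×1 + 4×4 = 40 → [40, 40, 40, 40]

Linear: [16, 20, 24, 40, 24, 20, 16], Circular: [40, 40, 40, 40]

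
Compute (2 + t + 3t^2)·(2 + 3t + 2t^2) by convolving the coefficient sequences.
Ascending coefficients: a = [2, 1, 3], b = [2, 3, 2]. c[0] = 2×2 = 4; c[1] = 2×3 + 1×2 = 8; c[2] = 2×2 + 1×3 + 3×2 = 13; c[3] = 1×2 + 3×3 = 11; c[4] = 3×2 = 6. Result coefficients: [4, 8, 13, 11, 6] → 4 + 8t + 13t^2 + 11t^3 + 6t^4

4 + 8t + 13t^2 + 11t^3 + 6t^4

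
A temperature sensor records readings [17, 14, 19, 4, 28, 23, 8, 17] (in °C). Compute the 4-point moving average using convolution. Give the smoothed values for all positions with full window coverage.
4-point moving average kernel = [1, 1, 1, 1]. Apply in 'valid' mode (full window coverage): avg[0] = (17 + 14 + 19 + 4) / 4 = 13.5; avg[1] = (14 + 19 + 4 + 28) / 4 = 16.25; avg[2] = (19 + 4 + 28 + 23) / 4 = 18.5; avg[3] = (4 + 28 + 23 + 8) / 4 = 15.75; avg[4] = (28 + 23 + 8 + 17) / 4 = 19.0. Smoothed values: [13.5, 16.25, 18.5, 15.75, 19.0]

[13.5, 16.25, 18.5, 15.75, 19.0]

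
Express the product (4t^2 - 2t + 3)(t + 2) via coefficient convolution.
Ascending coefficients: a = [3, -2, 4], b = [2, 1]. c[0] = 3×2 = 6; c[1] = 3×1 + -2×2 = -1; c[2] = -2×1 + 4×2 = 6; c[3] = 4×1 = 4. Result coefficients: [6, -1, 6, 4] → 4t^3 + 6t^2 - t + 6

4t^3 + 6t^2 - t + 6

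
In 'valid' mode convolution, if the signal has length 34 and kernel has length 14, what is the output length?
'Valid' mode counts only positions where the kernel fully overlaps the signal: m - n + 1 = 34 - 14 + 1 = 21

21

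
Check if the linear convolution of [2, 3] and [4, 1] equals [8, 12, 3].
Recompute linear convolution of [2, 3] and [4, 1]: y[0] = 2×4 = 8; y[1] = 2×1 + 3×4 = 14; y[2] = 3×1 = 3 → [8, 14, 3]. Compare to given [8, 12, 3]: they differ at index 1: given 12, correct 14, so answer: No

No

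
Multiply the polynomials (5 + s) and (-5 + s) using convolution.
Ascending coefficients: a = [5, 1], b = [-5, 1]. c[0] = 5×-5 = -25; c[1] = 5×1 + 1×-5 = 0; c[2] = 1×1 = 1. Result coefficients: [-25, 0, 1] → -25 + s^2

-25 + s^2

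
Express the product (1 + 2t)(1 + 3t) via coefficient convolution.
Ascending coefficients: a = [1, 2], b = [1, 3]. c[0] = 1×1 = 1; c[1] = 1×3 + 2×1 = 5; c[2] = 2×3 = 6. Result coefficients: [1, 5, 6] → 1 + 5t + 6t^2

1 + 5t + 6t^2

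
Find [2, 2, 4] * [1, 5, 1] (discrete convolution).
y[0] = 2×1 = 2; y[1] = 2×5 + 2×1 = 12; y[2] = 2×1 + 2×5 + 4×1 = 16; y[3] = 2×1 + 4×5 = 22; y[4] = 4×1 = 4

[2, 12, 16, 22, 4]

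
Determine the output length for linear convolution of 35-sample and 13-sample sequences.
Linear/full convolution length: m + n - 1 = 35 + 13 - 1 = 47

47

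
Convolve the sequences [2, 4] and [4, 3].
y[0] = 2×4 = 8; y[1] = 2×3 + 4×4 = 22; y[2] = 4×3 = 12

[8, 22, 12]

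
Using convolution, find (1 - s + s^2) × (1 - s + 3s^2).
Ascending coefficients: a = [1, -1, 1], b = [1, -1, 3]. c[0] = 1×1 = 1; c[1] = 1×-1 + -1×1 = -2; c[2] = 1×3 + -1×-1 + 1×1 = 5; c[3] = -1×3 + 1×-1 = -4; c[4] = 1×3 = 3. Result coefficients: [1, -2, 5, -4, 3] → 1 - 2s + 5s^2 - 4s^3 + 3s^4

1 - 2s + 5s^2 - 4s^3 + 3s^4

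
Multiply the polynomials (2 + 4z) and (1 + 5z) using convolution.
Ascending coefficients: a = [2, 4], b = [1, 5]. c[0] = 2×1 = 2; c[1] = 2×5 + 4×1 = 14; c[2] = 4×5 = 20. Result coefficients: [2, 14, 20] → 2 + 14z + 20z^2

2 + 14z + 20z^2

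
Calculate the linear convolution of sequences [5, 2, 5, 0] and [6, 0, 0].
y[0] = 5×6 = 30; y[1] = 5×0 + 2×6 = 12; y[2] = 5×0 + 2×0 + 5×6 = 30; y[3] = 2×0 + 5×0 + 0×6 = 0; y[4] = 5×0 + 0×0 = 0; y[5] = 0×0 = 0

[30, 12, 30, 0, 0, 0]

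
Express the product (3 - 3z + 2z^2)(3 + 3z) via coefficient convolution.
Ascending coefficients: a = [3, -3, 2], b = [3, 3]. c[0] = 3×3 = 9; c[1] = 3×3 + -3×3 = 0; c[2] = -3×3 + 2×3 = -3; c[3] = 2×3 = 6. Result coefficients: [9, 0, -3, 6] → 9 - 3z^2 + 6z^3

9 - 3z^2 + 6z^3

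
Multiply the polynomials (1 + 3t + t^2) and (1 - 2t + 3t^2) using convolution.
Ascending coefficients: a = [1, 3, 1], b = [1, -2, 3]. c[0] = 1×1 = 1; c[1] = 1×-2 + 3×1 = 1; c[2] = 1×3 + 3×-2 + 1×1 = -2; c[3] = 3×3 + 1×-2 = 7; c[4] = 1×3 = 3. Result coefficients: [1, 1, -2, 7, 3] → 1 + t - 2t^2 + 7t^3 + 3t^4

1 + t - 2t^2 + 7t^3 + 3t^4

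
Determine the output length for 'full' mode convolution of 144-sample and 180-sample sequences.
Linear/full convolution length: m + n - 1 = 144 + 180 - 1 = 323

323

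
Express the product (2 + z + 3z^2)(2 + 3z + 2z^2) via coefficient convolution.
Ascending coefficients: a = [2, 1, 3], b = [2, 3, 2]. c[0] = 2×2 = 4; c[1] = 2×3 + 1×2 = 8; c[2] = 2×2 + 1×3 + 3×2 = 13; c[3] = 1×2 + 3×3 = 11; c[4] = 3×2 = 6. Result coefficients: [4, 8, 13, 11, 6] → 4 + 8z + 13z^2 + 11z^3 + 6z^4

4 + 8z + 13z^2 + 11z^3 + 6z^4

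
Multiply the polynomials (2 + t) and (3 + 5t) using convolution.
Ascending coefficients: a = [2, 1], b = [3, 5]. c[0] = 2×3 = 6; c[1] = 2×5 + 1×3 = 13; c[2] = 1×5 = 5. Result coefficients: [6, 13, 5] → 6 + 13t + 5t^2

6 + 13t + 5t^2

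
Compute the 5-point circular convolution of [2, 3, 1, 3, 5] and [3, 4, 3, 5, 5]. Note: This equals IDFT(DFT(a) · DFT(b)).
Either evaluate y[k] = Σ_j a[j]·b[(k-j) mod 5] directly, or use IDFT(DFT(a) · DFT(b)). y[0] = 2×3 + 3×5 + 1×5 + 3×3 + 5×4 = 55; y[1] = 2×4 + 3×3 + 1×5 + 3×5 + 5×3 = 52; y[2] = 2×3 + 3×4 + 1×3 + 3×5 + 5×5 = 61; y[3] = 2×5 + 3×3 + 1×4 + 3×3 + 5×5 = 57; y[4] = 2×5 + 3×5 + 1×3 + 3×4 + 5×3 = 55. Result: [55, 52, 61, 57, 55]

[55, 52, 61, 57, 55]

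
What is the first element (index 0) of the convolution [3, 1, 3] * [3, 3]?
Use y[k] = Σ_i a[i]·b[k-i] at k=0. y[0] = 3×3 = 9

9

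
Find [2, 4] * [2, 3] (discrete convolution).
y[0] = 2×2 = 4; y[1] = 2×3 + 4×2 = 14; y[2] = 4×3 = 12

[4, 14, 12]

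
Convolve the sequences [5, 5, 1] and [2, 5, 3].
y[0] = 5×2 = 10; y[1] = 5×5 + 5×2 = 35; y[2] = 5×3 + 5×5 + 1×2 = 42; y[3] = 5×3 + 1×5 = 20; y[4] = 1×3 = 3

[10, 35, 42, 20, 3]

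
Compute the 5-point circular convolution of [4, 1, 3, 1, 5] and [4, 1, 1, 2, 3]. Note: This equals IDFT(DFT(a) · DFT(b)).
Either evaluate y[k] = Σ_j a[j]·b[(k-j) mod 5] directly, or use IDFT(DFT(a) · DFT(b)). y[0] = 4×4 + 1×3 + 3×2 + 1×1 + 5×1 = 31; y[1] = 4×1 + 1×4 + 3×3 + 1×2 + 5×1 = 24; y[2] = 4×1 + 1×1 + 3×4 + 1×3 + 5×2 = 30; y[3] = 4×2 + 1×1 + 3×1 + 1×4 + 5×3 = 31; y[4] = 4×3 + 1×2 + 3×1 + 1×1 + 5×4 = 38. Result: [31, 24, 30, 31, 38]

[31, 24, 30, 31, 38]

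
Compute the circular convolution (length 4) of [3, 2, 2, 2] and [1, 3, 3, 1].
Use y[k] = Σ_j x[j]·h[(k-j) mod 4]. y[0] = 3×1 + 2×1 + 2×3 + 2×3 = 17; y[1] = 3×3 + 2×1 + 2×1 + 2×3 = 19; y[2] = 3×3 + 2×3 + 2×1 + 2×1 = 19; y[3] = 3×1 + 2×3 + 2×3 + 2×1 = 17. Result: [17, 19, 19, 17]

[17, 19, 19, 17]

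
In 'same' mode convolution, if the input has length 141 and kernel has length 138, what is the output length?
'Same' mode returns an output with the same length as the input: 141

141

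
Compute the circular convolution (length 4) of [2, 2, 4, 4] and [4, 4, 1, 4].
Use y[k] = Σ_j a[j]·b[(k-j) mod 4]. y[0] = 2×4 + 2×4 + 4×1 + 4×4 = 36; y[1] = 2×4 + 2×4 + 4×4 + 4×1 = 36; y[2] = 2×1 + 2×4 + 4×4 + 4×4 = 42; y[3] = 2×4 + 2×1 + 4×4 + 4×4 = 42. Result: [36, 36, 42, 42]

[36, 36, 42, 42]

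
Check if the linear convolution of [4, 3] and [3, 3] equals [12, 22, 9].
Recompute linear convolution of [4, 3] and [3, 3]: y[0] = 4×3 = 12; y[1] = 4×3 + 3×3 = 21; y[2] = 3×3 = 9 → [12, 21, 9]. Compare to given [12, 22, 9]: they differ at index 1: given 22, correct 21, so answer: No

No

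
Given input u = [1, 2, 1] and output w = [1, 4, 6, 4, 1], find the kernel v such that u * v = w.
Output length 5 = len(u) + len(v) - 1 ⇒ len(v) = 3. Solve v forward using v[k] = (w[k] - Σ_{i≥1} u[i]·v[k-i]) / u[0]: v[0] = w[0] / u[0] = 1 / 1 = 1; v[1] = (w[1] - 2×1) / u[0] = (4 - 2×1) / 1 = 2; v[2] = (w[2] - 2×2 - 1×1) / u[0] = (6 - 2×2 - 1×1) / 1 = 1. So v = [1, 2, 1]. Forward-check [1, 2, 1] * [1, 2, 1]: w[0] = 1×1 = 1; w[1] = 1×2 + 2×1 = 4; w[2] = 1×1 + 2×2 + 1×1 = 6; w[3] = 2×1 + 1×2 = 4; w[4] = 1×1 = 1 → [1, 4, 6, 4, 1] ✓

[1, 2, 1]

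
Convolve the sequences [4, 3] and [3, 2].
y[0] = 4×3 = 12; y[1] = 4×2 + 3×3 = 17; y[2] = 3×2 = 6

[12, 17, 6]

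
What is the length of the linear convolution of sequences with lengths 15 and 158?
Linear/full convolution length: m + n - 1 = 15 + 158 - 1 = 172

172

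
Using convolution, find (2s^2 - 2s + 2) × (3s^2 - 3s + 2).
Ascending coefficients: a = [2, -2, 2], b = [2, -3, 3]. c[0] = 2×2 = 4; c[1] = 2×-3 + -2×2 = -10; c[2] = 2×3 + -2×-3 + 2×2 = 16; c[3] = -2×3 + 2×-3 = -12; c[4] = 2×3 = 6. Result coefficients: [4, -10, 16, -12, 6] → 6s^4 - 12s^3 + 16s^2 - 10s + 4

6s^4 - 12s^3 + 16s^2 - 10s + 4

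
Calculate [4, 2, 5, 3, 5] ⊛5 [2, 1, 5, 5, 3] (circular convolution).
Use y[k] = Σ_j a[j]·b[(k-j) mod 5]. y[0] = 4×2 + 2×3 + 5×5 + 3×5 + 5×1 = 59; y[1] = 4×1 + 2×2 + 5×3 + 3×5 + 5×5 = 63; y[2] = 4×5 + 2×1 + 5×2 + 3×3 + 5×5 = 66; y[3] = 4×5 + 2×5 + 5×1 + 3×2 + 5×3 = 56; y[4] = 4×3 + 2×5 + 5×5 + 3×1 + 5×2 = 60. Result: [59, 63, 66, 56, 60]

[59, 63, 66, 56, 60]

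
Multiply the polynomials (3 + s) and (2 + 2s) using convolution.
Ascending coefficients: a = [3, 1], b = [2, 2]. c[0] = 3×2 = 6; c[1] = 3×2 + 1×2 = 8; c[2] = 1×2 = 2. Result coefficients: [6, 8, 2] → 6 + 8s + 2s^2

6 + 8s + 2s^2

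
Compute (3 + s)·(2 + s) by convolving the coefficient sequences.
Ascending coefficients: a = [3, 1], b = [2, 1]. c[0] = 3×2 = 6; c[1] = 3×1 + 1×2 = 5; c[2] = 1×1 = 1. Result coefficients: [6, 5, 1] → 6 + 5s + s^2

6 + 5s + s^2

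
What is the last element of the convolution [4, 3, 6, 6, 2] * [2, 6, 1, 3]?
Use y[k] = Σ_i a[i]·b[k-i] at k=7. y[7] = 2×3 = 6

6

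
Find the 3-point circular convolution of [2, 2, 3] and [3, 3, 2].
Use y[k] = Σ_j x[j]·h[(k-j) mod 3]. y[0] = 2×3 + 2×2 + 3×3 = 19; y[1] = 2×3 + 2×3 + 3×2 = 18; y[2] = 2×2 + 2×3 + 3×3 = 19. Result: [19, 18, 19]

[19, 18, 19]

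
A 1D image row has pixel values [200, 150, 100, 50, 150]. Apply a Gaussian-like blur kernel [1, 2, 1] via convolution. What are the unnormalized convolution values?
Convolve image row [200, 150, 100, 50, 150] with kernel [1, 2, 1]: y[0] = 200×1 = 200; y[1] = 200×2 + 150×1 = 550; y[2] = 200×1 + 150×2 + 100×1 = 600; y[3] = 150×1 + 100×2 + 50×1 = 400; y[4] = 100×1 + 50×2 + 150×1 = 350; y[5] = 50×1 + 150×2 = 350; y[6] = 150×1 = 150 → [200, 550, 600, 400, 350, 350, 150]. Normalization factor = sum(kernel) = 4.

[200, 550, 600, 400, 350, 350, 150]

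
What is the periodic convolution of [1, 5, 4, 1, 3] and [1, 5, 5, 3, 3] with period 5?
Use y[k] = Σ_j a[j]·b[(k-j) mod 5]. y[0] = 1×1 + 5×3 + 4×3 + 1×5 + 3×5 = 48; y[1] = 1×5 + 5×1 + 4×3 + 1×3 + 3×5 = 40; y[2] = 1×5 + 5×5 + 4×1 + 1×3 + 3×3 = 46; y[3] = 1×3 + 5×5 + 4×5 + 1×1 + 3×3 = 58; y[4] = 1×3 + 5×3 + 4×5 + 1×5 + 3×1 = 46. Result: [48, 40, 46, 58, 46]

[48, 40, 46, 58, 46]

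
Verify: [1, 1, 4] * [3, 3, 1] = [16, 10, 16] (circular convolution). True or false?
Recompute circular convolution of [1, 1, 4] and [3, 3, 1]: y[0] = 1×3 + 1×1 + 4×3 = 16; y[1] = 1×3 + 1×3 + 4×1 = 10; y[2] = 1×1 + 1×3 + 4×3 = 16 → [16, 10, 16]. Given [16, 10, 16] matches, so answer: Yes

Yes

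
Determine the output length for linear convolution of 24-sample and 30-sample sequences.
Linear/full convolution length: m + n - 1 = 24 + 30 - 1 = 53

53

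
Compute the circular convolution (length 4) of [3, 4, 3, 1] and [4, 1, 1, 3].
Use y[k] = Σ_j f[j]·g[(k-j) mod 4]. y[0] = 3×4 + 4×3 + 3×1 + 1×1 = 28; y[1] = 3×1 + 4×4 + 3×3 + 1×1 = 29; y[2] = 3×1 + 4×1 + 3×4 + 1×3 = 22; y[3] = 3×3 + 4×1 + 3×1 + 1×4 = 20. Result: [28, 29, 22, 20]

[28, 29, 22, 20]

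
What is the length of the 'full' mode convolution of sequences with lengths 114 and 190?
Linear/full convolution length: m + n - 1 = 114 + 190 - 1 = 303

303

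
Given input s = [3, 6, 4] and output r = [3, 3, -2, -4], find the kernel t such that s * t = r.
Output length 4 = len(s) + len(t) - 1 ⇒ len(t) = 2. Solve t forward using t[k] = (r[k] - Σ_{i≥1} s[i]·t[k-i]) / s[0]: t[0] = r[0] / s[0] = 3 / 3 = 1; t[1] = (r[1] - 6×1) / s[0] = (3 - 6×1) / 3 = -1. So t = [1, -1]. Forward-check [3, 6, 4] * [1, -1]: r[0] = 3×1 = 3; r[1] = 3×-1 + 6×1 = 3; r[2] = 6×-1 + 4×1 = -2; r[3] = 4×-1 = -4 → [3, 3, -2, -4] ✓

[1, -1]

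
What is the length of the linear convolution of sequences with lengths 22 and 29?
Linear/full convolution length: m + n - 1 = 22 + 29 - 1 = 50

50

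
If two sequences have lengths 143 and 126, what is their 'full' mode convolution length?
Linear/full convolution length: m + n - 1 = 143 + 126 - 1 = 268

268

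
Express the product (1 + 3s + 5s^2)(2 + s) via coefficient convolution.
Ascending coefficients: a = [1, 3, 5], b = [2, 1]. c[0] = 1×2 = 2; c[1] = 1×1 + 3×2 = 7; c[2] = 3×1 + 5×2 = 13; c[3] = 5×1 = 5. Result coefficients: [2, 7, 13, 5] → 2 + 7s + 13s^2 + 5s^3

2 + 7s + 13s^2 + 5s^3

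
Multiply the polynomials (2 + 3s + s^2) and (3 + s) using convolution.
Ascending coefficients: a = [2, 3, 1], b = [3, 1]. c[0] = 2×3 = 6; c[1] = 2×1 + 3×3 = 11; c[2] = 3×1 + 1×3 = 6; c[3] = 1×1 = 1. Result coefficients: [6, 11, 6, 1] → 6 + 11s + 6s^2 + s^3

6 + 11s + 6s^2 + s^3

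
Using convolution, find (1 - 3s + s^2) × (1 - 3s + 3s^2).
Ascending coefficients: a = [1, -3, 1], b = [1, -3, 3]. c[0] = 1×1 = 1; c[1] = 1×-3 + -3×1 = -6; c[2] = 1×3 + -3×-3 + 1×1 = 13; c[3] = -3×3 + 1×-3 = -12; c[4] = 1×3 = 3. Result coefficients: [1, -6, 13, -12, 3] → 1 - 6s + 13s^2 - 12s^3 + 3s^4

1 - 6s + 13s^2 - 12s^3 + 3s^4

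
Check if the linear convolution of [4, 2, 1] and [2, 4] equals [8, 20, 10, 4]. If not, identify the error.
Recompute linear convolution of [4, 2, 1] and [2, 4]: y[0] = 4×2 = 8; y[1] = 4×4 + 2×2 = 20; y[2] = 2×4 + 1×2 = 10; y[3] = 1×4 = 4 → [8, 20, 10, 4]. Given [8, 20, 10, 4] matches, so answer: Yes

Yes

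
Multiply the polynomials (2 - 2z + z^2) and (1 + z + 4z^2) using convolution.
Ascending coefficients: a = [2, -2, 1], b = [1, 1, 4]. c[0] = 2×1 = 2; c[1] = 2×1 + -2×1 = 0; c[2] = 2×4 + -2×1 + 1×1 = 7; c[3] = -2×4 + 1×1 = -7; c[4] = 1×4 = 4. Result coefficients: [2, 0, 7, -7, 4] → 2 + 7z^2 - 7z^3 + 4z^4

2 + 7z^2 - 7z^3 + 4z^4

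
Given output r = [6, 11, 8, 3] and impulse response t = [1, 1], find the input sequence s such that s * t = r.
Deconvolve r=[6, 11, 8, 3] by t=[1, 1]. Since t[0]=1, solve forward: s[0] = r[0] / 1 = 6; s[1] = (r[1] - 6×1) / 1 = 5; s[2] = (r[2] - 5×1) / 1 = 3. So s = [6, 5, 3]. Check by forward convolution: r[0] = 6×1 = 6; r[1] = 6×1 + 5×1 = 11; r[2] = 5×1 + 3×1 = 8; r[3] = 3×1 = 3

[6, 5, 3]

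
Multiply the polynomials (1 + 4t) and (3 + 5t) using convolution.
Ascending coefficients: a = [1, 4], b = [3, 5]. c[0] = 1×3 = 3; c[1] = 1×5 + 4×3 = 17; c[2] = 4×5 = 20. Result coefficients: [3, 17, 20] → 3 + 17t + 20t^2

3 + 17t + 20t^2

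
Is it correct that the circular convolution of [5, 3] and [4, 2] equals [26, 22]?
Recompute circular convolution of [5, 3] and [4, 2]: y[0] = 5×4 + 3×2 = 26; y[1] = 5×2 + 3×4 = 22 → [26, 22]. Given [26, 22] matches, so answer: Yes

Yes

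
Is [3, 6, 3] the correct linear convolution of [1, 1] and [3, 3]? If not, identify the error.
Recompute linear convolution of [1, 1] and [3, 3]: y[0] = 1×3 = 3; y[1] = 1×3 + 1×3 = 6; y[2] = 1×3 = 3 → [3, 6, 3]. Given [3, 6, 3] matches, so answer: Yes

Yes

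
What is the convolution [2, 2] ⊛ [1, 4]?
y[0] = 2×1 = 2; y[1] = 2×4 + 2×1 = 10; y[2] = 2×4 = 8

[2, 10, 8]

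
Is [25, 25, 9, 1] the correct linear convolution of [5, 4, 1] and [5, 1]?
Recompute linear convolution of [5, 4, 1] and [5, 1]: y[0] = 5×5 = 25; y[1] = 5×1 + 4×5 = 25; y[2] = 4×1 + 1×5 = 9; y[3] = 1×1 = 1 → [25, 25, 9, 1]. Given [25, 25, 9, 1] matches, so answer: Yes

Yes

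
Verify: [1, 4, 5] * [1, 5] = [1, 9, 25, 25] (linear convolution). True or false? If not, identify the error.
Recompute linear convolution of [1, 4, 5] and [1, 5]: y[0] = 1×1 = 1; y[1] = 1×5 + 4×1 = 9; y[2] = 4×5 + 5×1 = 25; y[3] = 5×5 = 25 → [1, 9, 25, 25]. Given [1, 9, 25, 25] matches, so answer: Yes

Yes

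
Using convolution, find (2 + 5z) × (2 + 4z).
Ascending coefficients: a = [2, 5], b = [2, 4]. c[0] = 2×2 = 4; c[1] = 2×4 + 5×2 = 18; c[2] = 5×4 = 20. Result coefficients: [4, 18, 20] → 4 + 18z + 20z^2

4 + 18z + 20z^2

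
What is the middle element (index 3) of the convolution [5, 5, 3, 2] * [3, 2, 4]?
Use y[k] = Σ_i a[i]·b[k-i] at k=3. y[3] = 5×4 + 3×2 + 2×3 = 32

32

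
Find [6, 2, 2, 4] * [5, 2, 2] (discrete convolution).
y[0] = 6×5 = 30; y[1] = 6×2 + 2×5 = 22; y[2] = 6×2 + 2×2 + 2×5 = 26; y[3] = 2×2 + 2×2 + 4×5 = 28; y[4] = 2×2 + 4×2 = 12; y[5] = 4×2 = 8

[30, 22, 26, 28, 12, 8]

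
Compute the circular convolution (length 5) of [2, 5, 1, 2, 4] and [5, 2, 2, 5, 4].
Use y[k] = Σ_j u[j]·v[(k-j) mod 5]. y[0] = 2×5 + 5×4 + 1×5 + 2×2 + 4×2 = 47; y[1] = 2×2 + 5×5 + 1×4 + 2×5 + 4×2 = 51; y[2] = 2×2 + 5×2 + 1×5 + 2×4 + 4×5 = 47; y[3] = 2×5 + 5×2 + 1×2 + 2×5 + 4×4 = 48; y[4] = 2×4 + 5×5 + 1×2 + 2×2 + 4×5 = 59. Result: [47, 51, 47, 48, 59]

[47, 51, 47, 48, 59]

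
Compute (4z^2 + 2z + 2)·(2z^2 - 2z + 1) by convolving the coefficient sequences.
Ascending coefficients: a = [2, 2, 4], b = [1, -2, 2]. c[0] = 2×1 = 2; c[1] = 2×-2 + 2×1 = -2; c[2] = 2×2 + 2×-2 + 4×1 = 4; c[3] = 2×2 + 4×-2 = -4; c[4] = 4×2 = 8. Result coefficients: [2, -2, 4, -4, 8] → 8z^4 - 4z^3 + 4z^2 - 2z + 2

8z^4 - 4z^3 + 4z^2 - 2z + 2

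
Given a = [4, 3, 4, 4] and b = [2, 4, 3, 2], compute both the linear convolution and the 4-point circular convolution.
Linear: y_lin[0] = 4×2 = 8; y_lin[1] = 4×4 + 3×2 = 22; y_lin[2] = 4×3 + 3×4 + 4×2 = 32; y_lin[3] = 4×2 + 3×3 + 4×4 + 4×2 = 41; y_lin[4] = 3×2 + 4×3 + 4×4 = 34; y_lin[5] = 4×2 + 4×3 = 20; y_lin[6] = 4×2 = 8 → [8, 22, 32, 41, 34, 20, 8]. Circular (length 4): y[0] = 4×2 + 3×2 + 4×3 + 4×4 = 42; y[1] = 4×4 + 3×2 + 4×2 + 4×3 = 42; y[2] = 4×3 + 3×4 + 4×2 + 4×2 = 40; y[3] = 4×2 + 3×3 + 4×4 + 4×2 = 41 → [42, 42, 40, 41]

Linear: [8, 22, 32, 41, 34, 20, 8], Circular: [42, 42, 40, 41]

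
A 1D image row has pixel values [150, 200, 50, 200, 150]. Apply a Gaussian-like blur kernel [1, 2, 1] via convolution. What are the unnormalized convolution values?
Convolve image row [150, 200, 50, 200, 150] with kernel [1, 2, 1]: y[0] = 150×1 = 150; y[1] = 150×2 + 200×1 = 500; y[2] = 150×1 + 200×2 + 50×1 = 600; y[3] = 200×1 + 50×2 + 200×1 = 500; y[4] = 50×1 + 200×2 + 150×1 = 600; y[5] = 200×1 + 150×2 = 500; y[6] = 150×1 = 150 → [150, 500, 600, 500, 600, 500, 150]. Normalization factor = sum(kernel) = 4.

[150, 500, 600, 500, 600, 500, 150]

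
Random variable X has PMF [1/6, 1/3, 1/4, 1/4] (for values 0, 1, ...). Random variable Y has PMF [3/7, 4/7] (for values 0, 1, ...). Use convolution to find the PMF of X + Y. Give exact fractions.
P(X+Y=k) = Σ_i P(X=i)·P(Y=k-i) — a convolution of [1/6, 1/3, 1/4, 1/4] and [3/7, 4/7]. P(X+Y=0) = (1/6)×(3/7) = 1/14; P(X+Y=1) = (1/6)×(4/7) + (1/3)×(3/7) = 2/21 + 1/7 = 5/21; P(X+Y=2) = (1/3)×(4/7) + (1/4)×(3/7) = 4/21 + 3/28 = 25/84; P(X+Y=3) = (1/4)×(4/7) + (1/4)×(3/7) = 1/7 + 3/28 = 1/4; P(X+Y=4) = (1/4)×(4/7) = 1/7. PMF: [1/14, 5/21, 25/84, 1/4, 1/7] (sums to 1 ✓)

[1/14, 5/21, 25/84, 1/4, 1/7]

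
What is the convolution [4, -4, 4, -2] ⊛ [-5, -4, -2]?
y[0] = 4×-5 = -20; y[1] = 4×-4 + -4×-5 = 4; y[2] = 4×-2 + -4×-4 + 4×-5 = -12; y[3] = -4×-2 + 4×-4 + -2×-5 = 2; y[4] = 4×-2 + -2×-4 = 0; y[5] = -2×-2 = 4

[-20, 4, -12, 2, 0, 4]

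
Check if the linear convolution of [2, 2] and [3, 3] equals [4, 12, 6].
Recompute linear convolution of [2, 2] and [3, 3]: y[0] = 2×3 = 6; y[1] = 2×3 + 2×3 = 12; y[2] = 2×3 = 6 → [6, 12, 6]. Compare to given [4, 12, 6]: they differ at index 0: given 4, correct 6, so answer: No

No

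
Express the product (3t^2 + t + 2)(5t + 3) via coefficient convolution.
Ascending coefficients: a = [2, 1, 3], b = [3, 5]. c[0] = 2×3 = 6; c[1] = 2×5 + 1×3 = 13; c[2] = 1×5 + 3×3 = 14; c[3] = 3×5 = 15. Result coefficients: [6, 13, 14, 15] → 15t^3 + 14t^2 + 13t + 6

15t^3 + 14t^2 + 13t + 6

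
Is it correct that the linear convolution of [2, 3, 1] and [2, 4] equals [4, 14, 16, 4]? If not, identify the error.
Recompute linear convolution of [2, 3, 1] and [2, 4]: y[0] = 2×2 = 4; y[1] = 2×4 + 3×2 = 14; y[2] = 3×4 + 1×2 = 14; y[3] = 1×4 = 4 → [4, 14, 14, 4]. Compare to given [4, 14, 16, 4]: they differ at index 2: given 16, correct 14, so answer: No

No. Error at index 2: given 16, correct 14.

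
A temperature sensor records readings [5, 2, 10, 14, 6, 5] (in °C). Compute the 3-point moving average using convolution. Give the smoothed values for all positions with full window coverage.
3-point moving average kernel = [1, 1, 1]. Apply in 'valid' mode (full window coverage): avg[0] = (5 + 2 + 10) / 3 = 5.67; avg[1] = (2 + 10 + 14) / 3 = 8.67; avg[2] = (10 + 14 + 6) / 3 = 10.0; avg[3] = (14 + 6 + 5) / 3 = 8.33. Smoothed values: [5.67, 8.67, 10.0, 8.33]

[5.67, 8.67, 10.0, 8.33]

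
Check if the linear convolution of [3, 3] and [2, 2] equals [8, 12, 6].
Recompute linear convolution of [3, 3] and [2, 2]: y[0] = 3×2 = 6; y[1] = 3×2 + 3×2 = 12; y[2] = 3×2 = 6 → [6, 12, 6]. Compare to given [8, 12, 6]: they differ at index 0: given 8, correct 6, so answer: No

No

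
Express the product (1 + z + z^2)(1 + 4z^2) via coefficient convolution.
Ascending coefficients: a = [1, 1, 1], b = [1, 0, 4]. c[0] = 1×1 = 1; c[1] = 1×0 + 1×1 = 1; c[2] = 1×4 + 1×0 + 1×1 = 5; c[3] = 1×4 + 1×0 = 4; c[4] = 1×4 = 4. Result coefficients: [1, 1, 5, 4, 4] → 1 + z + 5z^2 + 4z^3 + 4z^4

1 + z + 5z^2 + 4z^3 + 4z^4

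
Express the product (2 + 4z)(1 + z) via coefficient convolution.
Ascending coefficients: a = [2, 4], b = [1, 1]. c[0] = 2×1 = 2; c[1] = 2×1 + 4×1 = 6; c[2] = 4×1 = 4. Result coefficients: [2, 6, 4] → 2 + 6z + 4z^2

2 + 6z + 4z^2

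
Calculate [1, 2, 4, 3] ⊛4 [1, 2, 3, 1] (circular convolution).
Use y[k] = Σ_j x[j]·h[(k-j) mod 4]. y[0] = 1×1 + 2×1 + 4×3 + 3×2 = 21; y[1] = 1×2 + 2×1 + 4×1 + 3×3 = 17; y[2] = 1×3 + 2×2 + 4×1 + 3×1 = 14; y[3] = 1×1 + 2×3 + 4×2 + 3×1 = 18. Result: [21, 17, 14, 18]

[21, 17, 14, 18]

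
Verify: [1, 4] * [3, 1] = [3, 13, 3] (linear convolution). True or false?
Recompute linear convolution of [1, 4] and [3, 1]: y[0] = 1×3 = 3; y[1] = 1×1 + 4×3 = 13; y[2] = 4×1 = 4 → [3, 13, 4]. Compare to given [3, 13, 3]: they differ at index 2: given 3, correct 4, so answer: No

No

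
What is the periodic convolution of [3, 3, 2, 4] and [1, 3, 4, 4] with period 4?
Use y[k] = Σ_j u[j]·v[(k-j) mod 4]. y[0] = 3×1 + 3×4 + 2×4 + 4×3 = 35; y[1] = 3×3 + 3×1 + 2×4 + 4×4 = 36; y[2] = 3×4 + 3×3 + 2×1 + 4×4 = 39; y[3] = 3×4 + 3×4 + 2×3 + 4×1 = 34. Result: [35, 36, 39, 34]

[35, 36, 39, 34]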